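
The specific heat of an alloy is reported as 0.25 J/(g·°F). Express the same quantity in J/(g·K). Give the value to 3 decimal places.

Since only a temperature interval is involved, the additive offset between the scales drops out.
A change of 1 K is a change of 1.8°F, so per K the value is 0.25 × 1.8 = 0.450.

0.450 J/(g·K)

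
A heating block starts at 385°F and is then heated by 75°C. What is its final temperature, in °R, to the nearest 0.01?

979.67°R

Initial temperature in Celsius: (385 - 32) × 5/9 = 196.1111°C.
Final Celsius temperature: 196.1111 + 75.0000 = 271.1111°C.
In Rankine: 271.1111 × 1.8 + 491.67 = 979.67°R.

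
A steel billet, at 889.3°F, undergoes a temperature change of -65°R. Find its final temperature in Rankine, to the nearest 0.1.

1284.0°R

Initial temperature in Celsius: (889.3 - 32) × 5/9 = 476.2778°C.
The 65°R change is an interval, so only the factor 5/9 applies: -65 × 5/9 = -36.1111°C.
Final Celsius temperature: 476.2778 - 36.1111 = 440.1667°C.
In Rankine: 440.1667 × 1.8 + 491.67 = 1284.0°R.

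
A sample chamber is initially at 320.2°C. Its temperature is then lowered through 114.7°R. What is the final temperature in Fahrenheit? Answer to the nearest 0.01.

The 114.7°R change is an interval, so only the factor 5/9 applies: -114.7 × 5/9 = -63.7222°C.
Final Celsius temperature: 320.2000 - 63.7222 = 256.4778°C.
In Fahrenheit: 256.4778 × 1.8 + 32 = 493.66°F.

493.66°F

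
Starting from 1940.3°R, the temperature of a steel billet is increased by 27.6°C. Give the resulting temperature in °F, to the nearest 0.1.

Initial temperature in Celsius: (1940.3 - 491.67) × 5/9 = 804.7944°C.
Final Celsius temperature: 804.7944 + 27.6000 = 832.3944°C.
In Fahrenheit: 832.3944 × 1.8 + 32 = 1530.3°F.

1530.3°F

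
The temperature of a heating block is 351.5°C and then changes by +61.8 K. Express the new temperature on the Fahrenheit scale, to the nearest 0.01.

775.94°F

The 61.8 K change is an interval; Kelvin and Celsius degrees are the same size, so ΔC = +61.8°C.
Final Celsius temperature: 351.5000 + 61.8000 = 413.3000°C.
In Fahrenheit: 413.3000 × 1.8 + 32 = 775.94°F.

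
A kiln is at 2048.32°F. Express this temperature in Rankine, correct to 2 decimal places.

2507.99°R

In Celsius: (2048.32 - 32) × 5/9 = 1120.1778°C.
In Rankine: 1120.1778 × 1.8 + 491.67 = 2507.99°R.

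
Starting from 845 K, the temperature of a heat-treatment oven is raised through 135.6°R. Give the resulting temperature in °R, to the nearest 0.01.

1656.60°R

Initial temperature in Celsius: 845 - 273.15 = 571.8500°C.
The 135.6°R change is an interval, so only the factor 5/9 applies: +135.6 × 5/9 = +75.3333°C.
Final Celsius temperature: 571.8500 + 75.3333 = 647.1833°C.
In Rankine: 647.1833 × 1.8 + 491.67 = 1656.60°R.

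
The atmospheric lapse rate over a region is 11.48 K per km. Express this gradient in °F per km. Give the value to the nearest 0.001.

Since only a temperature interval is involved, the additive offset between the scales drops out.
A change of 1 K is a change of 1.8°F, so 11.48 × 1.8 = 20.664.

20.664 °F/km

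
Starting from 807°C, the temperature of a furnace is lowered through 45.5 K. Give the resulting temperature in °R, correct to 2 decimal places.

1862.37°R

The 45.5 K change is an interval; Kelvin and Celsius degrees are the same size, so ΔC = -45.5°C.
Final Celsius temperature: 807.0000 - 45.5000 = 761.5000°C.
In Rankine: 761.5000 × 1.8 + 491.67 = 1862.37°R.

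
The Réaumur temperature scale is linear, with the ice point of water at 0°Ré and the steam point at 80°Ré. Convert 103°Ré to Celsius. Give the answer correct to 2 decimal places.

Linear interpolation between the fixed points: C = (103 - 0) × 100 / (80 - 0) = 128.7500°C.

128.75°C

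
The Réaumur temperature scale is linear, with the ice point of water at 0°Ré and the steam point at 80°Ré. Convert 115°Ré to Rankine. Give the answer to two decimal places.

Linear interpolation between the fixed points: C = (115 - 0) × 100 / (80 - 0) = 143.7500°C.
Then 143.7500 × 1.8 + 491.67 = 750.42°R.

750.42°R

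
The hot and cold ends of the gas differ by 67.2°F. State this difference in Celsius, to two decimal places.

37.33°C

Only the scale ratio 5/9 matters for a change in temperature.
67.2 × 5/9 = 37.33.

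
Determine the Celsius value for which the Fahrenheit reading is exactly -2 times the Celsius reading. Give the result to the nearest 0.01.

-8.42°C

Let C be the Celsius reading. The Fahrenheit reading is F = 1.8·C + 32.
Require F = -2·C: 1.8·C + 32 = -2·C.
(3.8)·C = -32  ⇒  C = -8.42.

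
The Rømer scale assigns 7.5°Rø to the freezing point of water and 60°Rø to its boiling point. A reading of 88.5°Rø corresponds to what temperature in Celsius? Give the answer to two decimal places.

154.29°C

Linear interpolation between the fixed points: C = (88.5 - 7.5) × 100 / (60 - 7.5) = 154.2857°C.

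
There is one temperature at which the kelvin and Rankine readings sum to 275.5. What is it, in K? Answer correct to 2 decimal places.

98.39 K

Let K be the kelvin reading. The Rankine reading is R = 1.8·K.
Require K + R = 275.5: (2.8)·K = 275.5.
K = (275.5) / (2.8) = 98.39.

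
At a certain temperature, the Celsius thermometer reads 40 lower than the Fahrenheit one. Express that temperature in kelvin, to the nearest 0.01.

Let x be the Fahrenheit reading; then the Celsius reading is 5/9·x - 17.7778.
(5/9·x - 17.7778) - x = -40  ⇒  (-4/9)·x = -22.2222  ⇒  x = 50.0000°F.
In Celsius: (50 - 32) × 5/9 = 10.0000°C.
In kelvin: 10.0000 + 273.15 = 283.15 K.

283.15 K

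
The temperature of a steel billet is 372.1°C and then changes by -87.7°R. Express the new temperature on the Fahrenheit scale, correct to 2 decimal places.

614.08°F

The 87.7°R change is an interval, so only the factor 5/9 applies: -87.7 × 5/9 = -48.7222°C.
Final Celsius temperature: 372.1000 - 48.7222 = 323.3778°C.
In Fahrenheit: 323.3778 × 1.8 + 32 = 614.08°F.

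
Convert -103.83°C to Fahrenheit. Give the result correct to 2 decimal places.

In Fahrenheit: -103.8300 × 1.8 + 32 = -154.89°F.

-154.89°F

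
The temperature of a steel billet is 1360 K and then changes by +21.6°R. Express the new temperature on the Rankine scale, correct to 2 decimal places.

2469.60°R

Initial temperature in Celsius: 1360 - 273.15 = 1086.8500°C.
The 21.6°R change is an interval, so only the factor 5/9 applies: +21.6 × 5/9 = +12.0000°C.
Final Celsius temperature: 1086.8500 + 12.0000 = 1098.8500°C.
In Rankine: 1098.8500 × 1.8 + 491.67 = 2469.60°R.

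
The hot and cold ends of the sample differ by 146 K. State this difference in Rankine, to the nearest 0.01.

262.80°R

An interval of 1 K corresponds to 1.8°R.
146 × 1.8 = 262.80.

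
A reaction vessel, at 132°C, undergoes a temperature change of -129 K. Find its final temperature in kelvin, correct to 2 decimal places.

The 129 K change is an interval; Kelvin and Celsius degrees are the same size, so ΔC = -129°C.
Final Celsius temperature: 132.0000 - 129.0000 = 3.0000°C.
In kelvin: 3.0000 + 273.15 = 276.15 K.

276.15 K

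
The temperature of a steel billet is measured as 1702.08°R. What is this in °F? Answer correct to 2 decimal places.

In Celsius: (1702.08 - 491.67) × 5/9 = 672.4500°C.
In Fahrenheit: 672.4500 × 1.8 + 32 = 1242.41°F.

1242.41°F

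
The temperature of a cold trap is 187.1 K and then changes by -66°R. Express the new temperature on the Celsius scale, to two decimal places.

-122.72°C

Initial temperature in Celsius: 187.1 - 273.15 = -86.0500°C.
The 66°R change is an interval, so only the factor 5/9 applies: -66 × 5/9 = -36.6667°C.
Final Celsius temperature: -86.0500 - 36.6667 = -122.7167°C.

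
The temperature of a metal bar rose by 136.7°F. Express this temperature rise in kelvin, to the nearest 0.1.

For a temperature interval the offset drops out; only the factor 5/9 applies.
136.7 × 5/9 = 75.9.

75.9 K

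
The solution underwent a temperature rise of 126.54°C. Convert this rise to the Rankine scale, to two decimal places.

227.77°R

For a temperature interval the offset drops out; only the factor 1.8 applies.
126.54 × 1.8 = 227.77.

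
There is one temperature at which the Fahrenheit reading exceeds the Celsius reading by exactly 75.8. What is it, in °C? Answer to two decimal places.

54.75°C

Let C be the Celsius reading. The Fahrenheit reading is F = 1.8·C + 32.
Require F - C = 75.8: (0.8)·C + 32 = 75.8.
C = (75.8 - 32) / (0.8) = 54.75.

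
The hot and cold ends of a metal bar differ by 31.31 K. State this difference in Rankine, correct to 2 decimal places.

An interval of 1 K corresponds to 1.8°R.
31.31 × 1.8 = 56.36.

56.36°R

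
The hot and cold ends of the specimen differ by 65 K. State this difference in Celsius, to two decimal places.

Kelvin and Celsius degrees are the same size, so the interval is unchanged: 65.00.

65.00°C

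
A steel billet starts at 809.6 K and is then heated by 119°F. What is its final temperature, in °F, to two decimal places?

Initial temperature in Celsius: 809.6 - 273.15 = 536.4500°C.
The 119°F change is an interval, so only the factor 5/9 applies: +119 × 5/9 = +66.1111°C.
Final Celsius temperature: 536.4500 + 66.1111 = 602.5611°C.
In Fahrenheit: 602.5611 × 1.8 + 32 = 1116.61°F.

1116.61°F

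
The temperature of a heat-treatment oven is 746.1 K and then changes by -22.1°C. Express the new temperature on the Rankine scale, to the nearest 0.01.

Initial temperature in Celsius: 746.1 - 273.15 = 472.9500°C.
Final Celsius temperature: 472.9500 - 22.1000 = 450.8500°C.
In Rankine: 450.8500 × 1.8 + 491.67 = 1303.20°R.

1303.20°R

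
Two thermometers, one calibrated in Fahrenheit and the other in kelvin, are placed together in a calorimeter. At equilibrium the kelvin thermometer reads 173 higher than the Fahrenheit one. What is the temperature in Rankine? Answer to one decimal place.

645.0°R

Let x be the Fahrenheit reading; then the kelvin reading is 5/9·x + 255.372.
(5/9·x + 255.372) - x = 173  ⇒  (-4/9)·x = -82.3722  ⇒  x = 185.3375°F.
In Celsius: (185.3375 - 32) × 5/9 = 85.1875°C.
In Rankine: 85.1875 × 1.8 + 491.67 = 645.0°R.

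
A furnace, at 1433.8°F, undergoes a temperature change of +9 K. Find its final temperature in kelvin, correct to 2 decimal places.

1060.93 K

Initial temperature in Celsius: (1433.8 - 32) × 5/9 = 778.7778°C.
The 9 K change is an interval; Kelvin and Celsius degrees are the same size, so ΔC = +9°C.
Final Celsius temperature: 778.7778 + 9.0000 = 787.7778°C.
In kelvin: 787.7778 + 273.15 = 1060.93 K.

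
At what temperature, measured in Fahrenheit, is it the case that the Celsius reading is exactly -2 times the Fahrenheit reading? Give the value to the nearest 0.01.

6.96°F

Let F be the Fahrenheit reading. The Celsius reading is C = 5/9·F - 17.7778.
Require C = -2·F: 5/9·F - 17.7778 = -2·F.
(23/9)·F = 17.7778  ⇒  F = 6.96.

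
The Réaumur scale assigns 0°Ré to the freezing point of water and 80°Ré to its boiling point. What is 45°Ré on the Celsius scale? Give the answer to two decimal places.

Linear interpolation between the fixed points: C = (45 - 0) × 100 / (80 - 0) = 56.2500°C.

56.25°C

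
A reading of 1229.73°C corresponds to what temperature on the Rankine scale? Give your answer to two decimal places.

2705.18°R

In Rankine: 1229.7300 × 1.8 + 491.67 = 2705.18°R.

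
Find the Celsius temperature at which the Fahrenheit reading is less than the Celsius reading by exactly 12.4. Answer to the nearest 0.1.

Let C be the Celsius reading. The Fahrenheit reading is F = 1.8·C + 32.
Require F - C = -12.4: (0.8)·C + 32 = -12.4.
C = (-12.4 - 32) / (0.8) = -55.5.

-55.5°C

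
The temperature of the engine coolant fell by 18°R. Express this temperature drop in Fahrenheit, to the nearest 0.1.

Rankine and Fahrenheit degrees are the same size, so the interval is unchanged: 18.0.

18.0°F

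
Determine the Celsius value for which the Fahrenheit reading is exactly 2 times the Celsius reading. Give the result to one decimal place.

160.0°C

Let C be the Celsius reading. The Fahrenheit reading is F = 1.8·C + 32.
Require F = 2·C: 1.8·C + 32 = 2·C.
(-0.2)·C = -32  ⇒  C = 160.0.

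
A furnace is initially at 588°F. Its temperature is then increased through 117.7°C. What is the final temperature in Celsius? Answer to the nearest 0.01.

Initial temperature in Celsius: (588 - 32) × 5/9 = 308.8889°C.
Final Celsius temperature: 308.8889 + 117.7000 = 426.5889°C.

426.59°C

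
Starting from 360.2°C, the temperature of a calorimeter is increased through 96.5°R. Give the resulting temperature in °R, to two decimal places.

The 96.5°R change is an interval, so only the factor 5/9 applies: +96.5 × 5/9 = +53.6111°C.
Final Celsius temperature: 360.2000 + 53.6111 = 413.8111°C.
In Rankine: 413.8111 × 1.8 + 491.67 = 1236.53°R.

1236.53°R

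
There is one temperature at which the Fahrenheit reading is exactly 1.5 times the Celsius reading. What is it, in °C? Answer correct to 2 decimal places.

-106.67°C

Let C be the Celsius reading. The Fahrenheit reading is F = 1.8·C + 32.
Require F = 1.5·C: 1.8·C + 32 = 1.5·C.
(0.3)·C = -32  ⇒  C = -106.67.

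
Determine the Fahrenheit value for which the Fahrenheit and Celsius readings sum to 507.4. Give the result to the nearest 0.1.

337.6°F

Let F be the Fahrenheit reading. The Celsius reading is C = 5/9·F - 17.7778.
Require F + C = 507.4: (14/9)·F - 17.7778 = 507.4.
F = (507.4 + 17.7778) / (14/9) = 337.6.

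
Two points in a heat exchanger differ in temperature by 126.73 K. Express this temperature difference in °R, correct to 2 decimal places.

228.11°R

Only the scale ratio 1.8 matters for a change in temperature.
126.73 × 1.8 = 228.11.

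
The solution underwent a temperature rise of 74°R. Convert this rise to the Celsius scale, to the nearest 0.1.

41.1°C

An interval of 1°R corresponds to 5/9°C.
74 × 5/9 = 41.1.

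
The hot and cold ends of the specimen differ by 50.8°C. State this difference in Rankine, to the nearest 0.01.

For a temperature interval the offset drops out; only the factor 1.8 applies.
50.8 × 1.8 = 91.44.

91.44°R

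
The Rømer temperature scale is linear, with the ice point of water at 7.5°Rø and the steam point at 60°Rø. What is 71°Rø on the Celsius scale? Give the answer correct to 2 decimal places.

Linear interpolation between the fixed points: C = (71 - 7.5) × 100 / (60 - 7.5) = 120.9524°C.

120.95°C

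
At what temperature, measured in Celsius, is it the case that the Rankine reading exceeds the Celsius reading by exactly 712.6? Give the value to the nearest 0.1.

Let C be the Celsius reading. The Rankine reading is R = 1.8·C + 491.67.
Require R - C = 712.6: (0.8)·C + 491.67 = 712.6.
C = (712.6 - 491.67) / (0.8) = 276.2.

276.2°C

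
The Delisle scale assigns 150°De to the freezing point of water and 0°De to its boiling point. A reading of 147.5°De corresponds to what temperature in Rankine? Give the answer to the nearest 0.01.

Linear interpolation between the fixed points: C = (147.5 - 150) × 100 / (0 - 150) = 1.6667°C.
Then 1.6667 × 1.8 + 491.67 = 494.67°R.

494.67°R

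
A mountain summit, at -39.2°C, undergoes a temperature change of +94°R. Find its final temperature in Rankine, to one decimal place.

515.1°R

The 94°R change is an interval, so only the factor 5/9 applies: +94 × 5/9 = +52.2222°C.
Final Celsius temperature: -39.2000 + 52.2222 = 13.0222°C.
In Rankine: 13.0222 × 1.8 + 491.67 = 515.1°R.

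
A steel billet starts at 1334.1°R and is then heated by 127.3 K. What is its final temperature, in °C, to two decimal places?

595.32°C

Initial temperature in Celsius: (1334.1 - 491.67) × 5/9 = 468.0167°C.
The 127.3 K change is an interval; Kelvin and Celsius degrees are the same size, so ΔC = +127.3°C.
Final Celsius temperature: 468.0167 + 127.3000 = 595.3167°C.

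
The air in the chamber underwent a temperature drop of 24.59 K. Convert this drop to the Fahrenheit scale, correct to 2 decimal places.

Only the scale ratio 1.8 matters for a change in temperature.
24.59 × 1.8 = 44.26.

44.26°F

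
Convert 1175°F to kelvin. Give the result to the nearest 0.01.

In Celsius: (1175 - 32) × 5/9 = 635.0000°C.
In kelvin: 635.0000 + 273.15 = 908.15 K.

908.15 K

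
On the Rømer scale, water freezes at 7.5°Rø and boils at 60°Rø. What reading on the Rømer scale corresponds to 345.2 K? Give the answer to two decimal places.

First in Celsius: 345.2 - 273.15 = 72.0500°C.
Linearly onto the Rømer scale: 7.5 + (72.0500 / 100) × (60 - 7.5) = 45.33°Rø.

45.33°Rø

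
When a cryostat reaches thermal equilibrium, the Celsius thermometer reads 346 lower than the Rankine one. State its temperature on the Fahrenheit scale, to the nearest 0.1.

Let x be the Rankine reading; then the Celsius reading is 5/9·x - 273.15.
(5/9·x - 273.15) - x = -346  ⇒  (-4/9)·x = -72.85  ⇒  x = 163.9125°R.
In Celsius: (163.9125 - 491.67) × 5/9 = -182.0875°C.
In Fahrenheit: -182.0875 × 1.8 + 32 = -295.8°F.

-295.8°F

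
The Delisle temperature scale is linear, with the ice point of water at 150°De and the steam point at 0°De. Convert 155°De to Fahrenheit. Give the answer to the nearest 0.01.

26.00°F

Linear interpolation between the fixed points: C = (155 - 150) × 100 / (0 - 150) = -3.3333°C.
Then -3.3333 × 1.8 + 32 = 26.00°F.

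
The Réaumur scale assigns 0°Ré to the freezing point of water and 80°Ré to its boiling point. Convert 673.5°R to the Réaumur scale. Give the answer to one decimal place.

First in Celsius: (673.5 - 491.67) × 5/9 = 101.0167°C.
Linearly onto the Réaumur scale: 0 + (101.0167 / 100) × (80 - 0) = 80.8°Ré.

80.8°Ré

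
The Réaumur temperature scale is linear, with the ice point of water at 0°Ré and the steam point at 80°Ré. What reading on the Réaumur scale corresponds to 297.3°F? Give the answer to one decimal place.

117.9°Ré

First in Celsius: (297.3 - 32) × 5/9 = 147.3889°C.
Linearly onto the Réaumur scale: 0 + (147.3889 / 100) × (80 - 0) = 117.9°Ré.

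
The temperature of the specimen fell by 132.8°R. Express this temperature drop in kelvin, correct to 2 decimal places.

An interval of 1°R corresponds to 5/9 K.
132.8 × 5/9 = 73.78.

73.78 K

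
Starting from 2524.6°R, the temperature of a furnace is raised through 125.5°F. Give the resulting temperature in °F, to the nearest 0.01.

Initial temperature in Celsius: (2524.6 - 491.67) × 5/9 = 1129.4056°C.
The 125.5°F change is an interval, so only the factor 5/9 applies: +125.5 × 5/9 = +69.7222°C.
Final Celsius temperature: 1129.4056 + 69.7222 = 1199.1278°C.
In Fahrenheit: 1199.1278 × 1.8 + 32 = 2190.43°F.

2190.43°F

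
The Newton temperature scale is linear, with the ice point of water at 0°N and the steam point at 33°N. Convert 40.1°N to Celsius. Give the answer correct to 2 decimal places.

Linear interpolation between the fixed points: C = (40.1 - 0) × 100 / (33 - 0) = 121.5152°C.

121.52°C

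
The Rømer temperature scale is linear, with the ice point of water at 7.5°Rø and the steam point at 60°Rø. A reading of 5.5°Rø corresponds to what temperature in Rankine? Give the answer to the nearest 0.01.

Linear interpolation between the fixed points: C = (5.5 - 7.5) × 100 / (60 - 7.5) = -3.8095°C.
Then -3.8095 × 1.8 + 491.67 = 484.81°R.

484.81°R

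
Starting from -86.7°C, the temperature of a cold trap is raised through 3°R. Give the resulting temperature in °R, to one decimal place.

338.6°R

The 3°R change is an interval, so only the factor 5/9 applies: +3 × 5/9 = +1.6667°C.
Final Celsius temperature: -86.7000 + 1.6667 = -85.0333°C.
In Rankine: -85.0333 × 1.8 + 491.67 = 338.6°R.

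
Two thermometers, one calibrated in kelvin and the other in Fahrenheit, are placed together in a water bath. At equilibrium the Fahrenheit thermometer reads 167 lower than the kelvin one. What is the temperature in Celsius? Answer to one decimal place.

92.7°C

Let x be the kelvin reading; then the Fahrenheit reading is 1.8·x - 459.67.
(1.8·x - 459.67) - x = -167  ⇒  (0.8)·x = 292.67  ⇒  x = 365.8375 K.
In Celsius: 365.8375 - 273.15 = 92.7°C.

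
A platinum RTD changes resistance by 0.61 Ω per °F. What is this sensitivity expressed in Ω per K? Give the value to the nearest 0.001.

1.098 Ω per K

Since only a temperature interval is involved, the additive offset between the scales drops out.
A change of 1 K is a change of 1.8°F, so per K the value is 0.61 × 1.8 = 1.098.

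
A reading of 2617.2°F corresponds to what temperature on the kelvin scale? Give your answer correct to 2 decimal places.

1709.37 K

In Celsius: (2617.2 - 32) × 5/9 = 1436.2222°C.
In kelvin: 1436.2222 + 273.15 = 1709.37 K.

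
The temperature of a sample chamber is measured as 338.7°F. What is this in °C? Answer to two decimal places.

In Celsius: (338.7 - 32) × 5/9 = 170.3889°C.

170.39°C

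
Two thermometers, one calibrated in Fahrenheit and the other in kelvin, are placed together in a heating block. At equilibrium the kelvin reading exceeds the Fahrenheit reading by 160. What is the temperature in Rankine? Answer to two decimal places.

674.26°R

Let x be the Fahrenheit reading; then the kelvin reading is 5/9·x + 255.372.
(5/9·x + 255.372) - x = 160  ⇒  (-4/9)·x = -95.3722  ⇒  x = 214.5875°F.
In Celsius: (214.5875 - 32) × 5/9 = 101.4375°C.
In Rankine: 101.4375 × 1.8 + 491.67 = 674.26°R.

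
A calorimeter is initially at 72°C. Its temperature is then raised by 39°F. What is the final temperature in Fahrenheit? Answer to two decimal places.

The 39°F change is an interval, so only the factor 5/9 applies: +39 × 5/9 = +21.6667°C.
Final Celsius temperature: 72.0000 + 21.6667 = 93.6667°C.
In Fahrenheit: 93.6667 × 1.8 + 32 = 200.60°F.

200.60°F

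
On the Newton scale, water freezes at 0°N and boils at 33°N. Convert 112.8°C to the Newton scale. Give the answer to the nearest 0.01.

37.22°N

Linearly onto the Newton scale: 0 + (112.8000 / 100) × (33 - 0) = 37.22°N.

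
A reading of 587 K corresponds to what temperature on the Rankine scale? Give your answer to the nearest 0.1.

1056.6°R

In Celsius: 587 - 273.15 = 313.8500°C.
In Rankine: 313.8500 × 1.8 + 491.67 = 1056.6°R.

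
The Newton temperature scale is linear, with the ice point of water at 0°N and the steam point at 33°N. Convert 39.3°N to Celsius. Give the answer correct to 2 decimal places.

119.09°C

Linear interpolation between the fixed points: C = (39.3 - 0) × 100 / (33 - 0) = 119.0909°C.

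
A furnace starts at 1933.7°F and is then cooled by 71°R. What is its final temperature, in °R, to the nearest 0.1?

2322.4°R

Initial temperature in Celsius: (1933.7 - 32) × 5/9 = 1056.5000°C.
The 71°R change is an interval, so only the factor 5/9 applies: -71 × 5/9 = -39.4444°C.
Final Celsius temperature: 1056.5000 - 39.4444 = 1017.0556°C.
In Rankine: 1017.0556 × 1.8 + 491.67 = 2322.4°R.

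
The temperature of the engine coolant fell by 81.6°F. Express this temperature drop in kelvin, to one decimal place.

45.3 K

For a temperature interval the offset drops out; only the factor 5/9 applies.
81.6 × 5/9 = 45.3.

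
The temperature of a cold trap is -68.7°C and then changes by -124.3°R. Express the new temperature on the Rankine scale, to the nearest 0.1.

243.7°R

The 124.3°R change is an interval, so only the factor 5/9 applies: -124.3 × 5/9 = -69.0556°C.
Final Celsius temperature: -68.7000 - 69.0556 = -137.7556°C.
In Rankine: -137.7556 × 1.8 + 491.67 = 243.7°R.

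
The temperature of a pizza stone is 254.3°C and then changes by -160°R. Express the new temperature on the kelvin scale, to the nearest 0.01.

438.56 K

The 160°R change is an interval, so only the factor 5/9 applies: -160 × 5/9 = -88.8889°C.
Final Celsius temperature: 254.3000 - 88.8889 = 165.4111°C.
In kelvin: 165.4111 + 273.15 = 438.56 K.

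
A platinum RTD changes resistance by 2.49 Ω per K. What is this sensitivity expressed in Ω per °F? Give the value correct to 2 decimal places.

1.38 Ω per °F

The quantity depends on a temperature interval, so only the ratio of degree sizes applies; the offset between the scales is irrelevant.
A change of 1°F is a change of 5/9 K, so per °F the value is 2.49 × 5/9 = 1.38.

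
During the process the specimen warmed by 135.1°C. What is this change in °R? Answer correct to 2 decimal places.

243.18°R

Only the scale ratio 1.8 matters for a change in temperature.
135.1 × 1.8 = 243.18.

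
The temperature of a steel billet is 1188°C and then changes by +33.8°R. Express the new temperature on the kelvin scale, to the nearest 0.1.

1479.9 K

The 33.8°R change is an interval, so only the factor 5/9 applies: +33.8 × 5/9 = +18.7778°C.
Final Celsius temperature: 1188.0000 + 18.7778 = 1206.7778°C.
In kelvin: 1206.7778 + 273.15 = 1479.9 K.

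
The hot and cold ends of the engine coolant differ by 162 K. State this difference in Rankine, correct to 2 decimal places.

An interval of 1 K corresponds to 1.8°R.
162 × 1.8 = 291.60.

291.60°R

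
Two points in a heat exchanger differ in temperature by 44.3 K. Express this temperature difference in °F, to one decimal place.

79.7°F

An interval of 1 K corresponds to 1.8°F.
44.3 × 1.8 = 79.7.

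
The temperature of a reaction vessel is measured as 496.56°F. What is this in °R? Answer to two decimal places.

956.23°R

In Celsius: (496.56 - 32) × 5/9 = 258.0889°C.
In Rankine: 258.0889 × 1.8 + 491.67 = 956.23°R.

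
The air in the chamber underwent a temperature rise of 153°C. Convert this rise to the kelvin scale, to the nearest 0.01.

Celsius and kelvin degrees are the same size, so the interval is unchanged: 153.00.

153.00 K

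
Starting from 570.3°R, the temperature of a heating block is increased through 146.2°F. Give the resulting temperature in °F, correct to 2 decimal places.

256.83°F

Initial temperature in Celsius: (570.3 - 491.67) × 5/9 = 43.6833°C.
The 146.2°F change is an interval, so only the factor 5/9 applies: +146.2 × 5/9 = +81.2222°C.
Final Celsius temperature: 43.6833 + 81.2222 = 124.9056°C.
In Fahrenheit: 124.9056 × 1.8 + 32 = 256.83°F.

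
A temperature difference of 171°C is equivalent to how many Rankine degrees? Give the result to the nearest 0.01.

Only the scale ratio 1.8 matters for a change in temperature.
171 × 1.8 = 307.80.

307.80°R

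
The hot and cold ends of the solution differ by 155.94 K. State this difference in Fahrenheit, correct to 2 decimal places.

Only the scale ratio 1.8 matters for a change in temperature.
155.94 × 1.8 = 280.69.

280.69°F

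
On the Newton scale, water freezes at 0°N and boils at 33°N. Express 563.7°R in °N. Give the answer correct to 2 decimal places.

First in Celsius: (563.7 - 491.67) × 5/9 = 40.0167°C.
Linearly onto the Newton scale: 0 + (40.0167 / 100) × (33 - 0) = 13.21°N.

13.21°N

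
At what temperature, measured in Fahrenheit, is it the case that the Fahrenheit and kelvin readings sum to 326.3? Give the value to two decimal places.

Let F be the Fahrenheit reading. The kelvin reading is K = 5/9·F + 255.372.
Require F + K = 326.3: (14/9)·F + 255.372 = 326.3.
F = (326.3 - 255.372) / (14/9) = 45.60.

45.60°F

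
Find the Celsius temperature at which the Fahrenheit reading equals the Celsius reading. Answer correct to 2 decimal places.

-40.00°C

Let C be the Celsius reading. The Fahrenheit reading is F = 1.8·C + 32.
Set F = C: 1.8·C + 32 = C.
(0.8)·C = -32  ⇒  C = -40.00.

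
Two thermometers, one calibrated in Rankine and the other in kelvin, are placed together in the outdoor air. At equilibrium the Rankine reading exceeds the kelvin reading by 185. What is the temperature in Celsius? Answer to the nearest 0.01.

Let x be the Rankine reading; then the kelvin reading is 5/9·x.
(5/9·x) - x = -185  ⇒  (-4/9)·x = -185  ⇒  x = 416.2500°R.
In Celsius: (416.25 - 491.67) × 5/9 = -41.90°C.

-41.90°C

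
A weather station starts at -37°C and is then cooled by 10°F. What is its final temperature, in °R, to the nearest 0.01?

The 10°F change is an interval, so only the factor 5/9 applies: -10 × 5/9 = -5.5556°C.
Final Celsius temperature: -37.0000 - 5.5556 = -42.5556°C.
In Rankine: -42.5556 × 1.8 + 491.67 = 415.07°R.

415.07°R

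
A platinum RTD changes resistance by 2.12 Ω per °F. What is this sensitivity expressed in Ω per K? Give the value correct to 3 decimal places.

Since only a temperature interval is involved, the additive offset between the scales drops out.
A change of 1 K is a change of 1.8°F, so per K the value is 2.12 × 1.8 = 3.816.

3.816 Ω per K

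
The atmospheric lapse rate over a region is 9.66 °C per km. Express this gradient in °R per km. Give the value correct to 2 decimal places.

17.39 °R/km

The quantity depends on a temperature interval, so only the ratio of degree sizes applies; the offset between the scales is irrelevant.
A change of 1°C is a change of 1.8°R, so 9.66 × 1.8 = 17.39.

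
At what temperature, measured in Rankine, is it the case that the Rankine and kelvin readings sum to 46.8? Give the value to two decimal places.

Let R be the Rankine reading. The kelvin reading is K = 5/9·R.
Require R + K = 46.8: (14/9)·R = 46.8.
R = (46.8) / (14/9) = 30.09.

30.09°R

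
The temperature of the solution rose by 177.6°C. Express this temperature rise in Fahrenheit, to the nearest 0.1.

319.7°F

Only the scale ratio 1.8 matters for a change in temperature.
177.6 × 1.8 = 319.7.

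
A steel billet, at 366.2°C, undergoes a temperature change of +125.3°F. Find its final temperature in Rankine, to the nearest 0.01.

The 125.3°F change is an interval, so only the factor 5/9 applies: +125.3 × 5/9 = +69.6111°C.
Final Celsius temperature: 366.2000 + 69.6111 = 435.8111°C.
In Rankine: 435.8111 × 1.8 + 491.67 = 1276.13°R.

1276.13°R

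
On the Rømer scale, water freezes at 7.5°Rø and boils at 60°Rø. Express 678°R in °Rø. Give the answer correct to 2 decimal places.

61.85°Rø

First in Celsius: (678 - 491.67) × 5/9 = 103.5167°C.
Linearly onto the Rømer scale: 7.5 + (103.5167 / 100) × (60 - 7.5) = 61.85°Rø.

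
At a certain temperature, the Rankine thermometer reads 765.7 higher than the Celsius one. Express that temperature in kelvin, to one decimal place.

Let x be the Celsius reading; then the Rankine reading is 1.8·x + 491.67.
(1.8·x + 491.67) - x = 765.7  ⇒  (0.8)·x = 274.03  ⇒  x = 342.5375°C.
In kelvin: 342.5375 + 273.15 = 615.7 K.

615.7 K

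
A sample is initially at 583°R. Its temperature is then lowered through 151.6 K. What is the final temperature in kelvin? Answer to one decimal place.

172.3 K

Initial temperature in Celsius: (583 - 491.67) × 5/9 = 50.7389°C.
The 151.6 K change is an interval; Kelvin and Celsius degrees are the same size, so ΔC = -151.6°C.
Final Celsius temperature: 50.7389 - 151.6000 = -100.8611°C.
In kelvin: -100.8611 + 273.15 = 172.3 K.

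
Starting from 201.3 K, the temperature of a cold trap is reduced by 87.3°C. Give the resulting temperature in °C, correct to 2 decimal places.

-159.15°C

Initial temperature in Celsius: 201.3 - 273.15 = -71.8500°C.
Final Celsius temperature: -71.8500 - 87.3000 = -159.1500°C.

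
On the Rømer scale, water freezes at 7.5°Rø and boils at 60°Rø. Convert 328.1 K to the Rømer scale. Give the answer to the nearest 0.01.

36.35°Rø

First in Celsius: 328.1 - 273.15 = 54.9500°C.
Linearly onto the Rømer scale: 7.5 + (54.9500 / 100) × (60 - 7.5) = 36.35°Rø.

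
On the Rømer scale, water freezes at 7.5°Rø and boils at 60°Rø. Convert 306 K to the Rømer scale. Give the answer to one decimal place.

First in Celsius: 306 - 273.15 = 32.8500°C.
Linearly onto the Rømer scale: 7.5 + (32.8500 / 100) × (60 - 7.5) = 24.7°Rø.

24.7°Rø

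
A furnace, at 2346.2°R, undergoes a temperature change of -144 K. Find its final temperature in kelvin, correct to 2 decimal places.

Initial temperature in Celsius: (2346.2 - 491.67) × 5/9 = 1030.2944°C.
The 144 K change is an interval; Kelvin and Celsius degrees are the same size, so ΔC = -144°C.
Final Celsius temperature: 1030.2944 - 144.0000 = 886.2944°C.
In kelvin: 886.2944 + 273.15 = 1159.44 K.

1159.44 K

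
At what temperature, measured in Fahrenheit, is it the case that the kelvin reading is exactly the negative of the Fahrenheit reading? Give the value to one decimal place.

-164.2°F

Let F be the Fahrenheit reading. The kelvin reading is K = 5/9·F + 255.372.
Require K = -1·F: 5/9·F + 255.372 = -1·F.
(14/9)·F = -255.372  ⇒  F = -164.2.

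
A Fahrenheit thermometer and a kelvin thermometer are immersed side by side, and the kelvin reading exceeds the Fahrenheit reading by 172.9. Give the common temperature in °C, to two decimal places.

Let x be the Fahrenheit reading; then the kelvin reading is 5/9·x + 255.372.
(5/9·x + 255.372) - x = 172.9  ⇒  (-4/9)·x = -82.4722  ⇒  x = 185.5625°F.
In Celsius: (185.5625 - 32) × 5/9 = 85.31°C.

85.31°C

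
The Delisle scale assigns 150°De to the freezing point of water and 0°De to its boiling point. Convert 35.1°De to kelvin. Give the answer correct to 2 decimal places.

Linear interpolation between the fixed points: C = (35.1 - 150) × 100 / (0 - 150) = 76.6000°C.
Then 76.6000 + 273.15 = 349.75 K.

349.75 K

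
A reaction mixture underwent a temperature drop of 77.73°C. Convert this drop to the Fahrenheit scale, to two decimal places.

139.91°F

For a temperature interval the offset drops out; only the factor 1.8 applies.
77.73 × 1.8 = 139.91.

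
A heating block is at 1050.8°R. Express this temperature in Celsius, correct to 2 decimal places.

In Celsius: (1050.8 - 491.67) × 5/9 = 310.6278°C.

310.63°C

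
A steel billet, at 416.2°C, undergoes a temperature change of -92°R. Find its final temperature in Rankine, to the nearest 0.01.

The 92°R change is an interval, so only the factor 5/9 applies: -92 × 5/9 = -51.1111°C.
Final Celsius temperature: 416.2000 - 51.1111 = 365.0889°C.
In Rankine: 365.0889 × 1.8 + 491.67 = 1148.83°R.

1148.83°R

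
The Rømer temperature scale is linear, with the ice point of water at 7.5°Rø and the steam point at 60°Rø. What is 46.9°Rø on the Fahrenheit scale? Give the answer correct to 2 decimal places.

167.09°F

Linear interpolation between the fixed points: C = (46.9 - 7.5) × 100 / (60 - 7.5) = 75.0476°C.
Then 75.0476 × 1.8 + 32 = 167.09°F.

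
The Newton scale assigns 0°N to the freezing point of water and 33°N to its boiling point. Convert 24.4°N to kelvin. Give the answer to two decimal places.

Linear interpolation between the fixed points: C = (24.4 - 0) × 100 / (33 - 0) = 73.9394°C.
Then 73.9394 + 273.15 = 347.09 K.

347.09 K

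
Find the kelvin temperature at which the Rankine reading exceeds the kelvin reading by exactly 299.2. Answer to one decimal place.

Let K be the kelvin reading. The Rankine reading is R = 1.8·K.
Require R - K = 299.2: (0.8)·K = 299.2.
K = (299.2) / (0.8) = 374.0.

374.0 K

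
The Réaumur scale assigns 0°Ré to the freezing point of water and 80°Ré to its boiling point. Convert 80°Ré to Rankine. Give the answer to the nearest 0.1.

671.7°R

Linear interpolation between the fixed points: C = (80 - 0) × 100 / (80 - 0) = 100.0000°C.
Then 100.0000 × 1.8 + 491.67 = 671.7°R.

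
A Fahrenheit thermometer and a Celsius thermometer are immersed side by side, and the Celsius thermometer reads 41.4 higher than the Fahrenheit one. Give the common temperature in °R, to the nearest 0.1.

326.5°R

Let x be the Fahrenheit reading; then the Celsius reading is 5/9·x - 17.7778.
(5/9·x - 17.7778) - x = 41.4  ⇒  (-4/9)·x = 59.1778  ⇒  x = -133.1500°F.
In Celsius: (-133.15 - 32) × 5/9 = -91.7500°C.
In Rankine: -91.7500 × 1.8 + 491.67 = 326.5°R.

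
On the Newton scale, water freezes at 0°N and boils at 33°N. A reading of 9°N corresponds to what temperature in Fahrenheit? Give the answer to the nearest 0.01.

Linear interpolation between the fixed points: C = (9 - 0) × 100 / (33 - 0) = 27.2727°C.
Then 27.2727 × 1.8 + 32 = 81.09°F.

81.09°F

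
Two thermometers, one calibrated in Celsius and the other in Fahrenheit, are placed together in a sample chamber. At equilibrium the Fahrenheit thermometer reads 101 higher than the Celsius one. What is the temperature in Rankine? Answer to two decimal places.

646.92°R

Let x be the Celsius reading; then the Fahrenheit reading is 1.8·x + 32.
(1.8·x + 32) - x = 101  ⇒  (0.8)·x = 69  ⇒  x = 86.2500°C.
In Rankine: 86.2500 × 1.8 + 491.67 = 646.92°R.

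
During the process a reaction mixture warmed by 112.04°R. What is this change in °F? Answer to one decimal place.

Rankine and Fahrenheit degrees are the same size, so the interval is unchanged: 112.0.

112.0°F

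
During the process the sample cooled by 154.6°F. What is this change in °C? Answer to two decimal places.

An interval of 1°F corresponds to 5/9°C.
154.6 × 5/9 = 85.89.

85.89°C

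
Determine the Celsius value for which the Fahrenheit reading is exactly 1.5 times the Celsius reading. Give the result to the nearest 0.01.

Let C be the Celsius reading. The Fahrenheit reading is F = 1.8·C + 32.
Require F = 1.5·C: 1.8·C + 32 = 1.5·C.
(0.3)·C = -32  ⇒  C = -106.67.

-106.67°C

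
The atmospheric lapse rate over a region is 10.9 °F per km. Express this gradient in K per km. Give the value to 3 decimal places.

6.056 K/km

The quantity depends on a temperature interval, so only the ratio of degree sizes applies; the offset between the scales is irrelevant.
A change of 1°F is a change of 5/9 K, so 10.9 × 5/9 = 6.056.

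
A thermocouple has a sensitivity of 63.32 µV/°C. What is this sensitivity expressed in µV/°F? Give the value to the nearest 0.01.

Since only a temperature interval is involved, the additive offset between the scales drops out.
A change of 1°F is a change of 5/9°C, so per °F the value is 63.32 × 5/9 = 35.18.

35.18 µV/°F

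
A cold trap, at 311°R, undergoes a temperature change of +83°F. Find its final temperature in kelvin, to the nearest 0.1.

218.9 K

Initial temperature in Celsius: (311 - 491.67) × 5/9 = -100.3722°C.
The 83°F change is an interval, so only the factor 5/9 applies: +83 × 5/9 = +46.1111°C.
Final Celsius temperature: -100.3722 + 46.1111 = -54.2611°C.
In kelvin: -54.2611 + 273.15 = 218.9 K.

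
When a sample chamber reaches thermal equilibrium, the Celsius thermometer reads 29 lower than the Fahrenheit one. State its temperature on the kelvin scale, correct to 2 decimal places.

Let x be the Fahrenheit reading; then the Celsius reading is 5/9·x - 17.7778.
(5/9·x - 17.7778) - x = -29  ⇒  (-4/9)·x = -11.2222  ⇒  x = 25.2500°F.
In Celsius: (25.25 - 32) × 5/9 = -3.7500°C.
In kelvin: -3.7500 + 273.15 = 269.40 K.

269.40 K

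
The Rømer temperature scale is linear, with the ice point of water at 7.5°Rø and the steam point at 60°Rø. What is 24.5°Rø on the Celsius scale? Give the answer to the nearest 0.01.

Linear interpolation between the fixed points: C = (24.5 - 7.5) × 100 / (60 - 7.5) = 32.3810°C.

32.38°C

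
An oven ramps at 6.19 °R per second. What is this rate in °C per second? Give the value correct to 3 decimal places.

The quantity depends on a temperature interval, so only the ratio of degree sizes applies; the offset between the scales is irrelevant.
A change of 1°R is a change of 5/9°C, so 6.19 × 5/9 = 3.439.

3.439 °C/second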